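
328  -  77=251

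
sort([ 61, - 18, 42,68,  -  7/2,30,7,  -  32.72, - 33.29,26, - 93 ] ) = [ - 93, - 33.29, - 32.72, - 18,  -  7/2,7,  26,30 , 42,61, 68 ] 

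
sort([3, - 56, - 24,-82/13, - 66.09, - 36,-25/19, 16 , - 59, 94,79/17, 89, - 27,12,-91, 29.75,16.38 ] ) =[ - 91, - 66.09,- 59, - 56, - 36, - 27, - 24, - 82/13,- 25/19,3,79/17, 12,16,16.38  ,  29.75,89, 94]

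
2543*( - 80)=-203440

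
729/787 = 729/787  =  0.93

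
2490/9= 830/3 =276.67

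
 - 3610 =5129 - 8739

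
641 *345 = 221145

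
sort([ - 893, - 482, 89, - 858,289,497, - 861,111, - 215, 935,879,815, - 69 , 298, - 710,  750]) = [ - 893, - 861, - 858, - 710, - 482, - 215 , - 69,89,111, 289,298 , 497,750,815,879,  935]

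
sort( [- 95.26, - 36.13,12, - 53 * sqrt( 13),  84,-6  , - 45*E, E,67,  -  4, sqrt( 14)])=[-53 * sqrt ( 13 ), - 45 *E, - 95.26, - 36.13,-6, - 4,  E, sqrt(14 ) , 12,  67,84]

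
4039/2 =2019 + 1/2 =2019.50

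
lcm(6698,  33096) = 562632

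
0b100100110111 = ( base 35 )1we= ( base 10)2359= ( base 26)3cj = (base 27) 36a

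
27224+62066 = 89290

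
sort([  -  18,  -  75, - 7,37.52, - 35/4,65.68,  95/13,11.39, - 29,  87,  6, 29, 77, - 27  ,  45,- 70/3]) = [ - 75,-29,-27,-70/3,  -  18, - 35/4, - 7,6,95/13,11.39, 29,  37.52, 45,  65.68,  77, 87 ] 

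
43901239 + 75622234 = 119523473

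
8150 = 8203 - 53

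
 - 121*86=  - 10406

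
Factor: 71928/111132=222/343 = 2^1*3^1*7^( - 3) * 37^1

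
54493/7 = 54493/7 = 7784.71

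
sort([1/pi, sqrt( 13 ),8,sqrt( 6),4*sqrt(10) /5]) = [ 1/pi, sqrt( 6) , 4*sqrt(10 ) /5,sqrt( 13),8]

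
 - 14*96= - 1344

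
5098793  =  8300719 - 3201926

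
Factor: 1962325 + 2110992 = 593^1*6869^1 =4073317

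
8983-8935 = 48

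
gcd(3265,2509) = 1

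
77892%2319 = 1365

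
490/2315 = 98/463 = 0.21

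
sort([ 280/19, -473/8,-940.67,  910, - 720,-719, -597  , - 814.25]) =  [ - 940.67, - 814.25,-720,- 719, - 597,-473/8 , 280/19, 910]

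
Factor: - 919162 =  - 2^1 * 251^1*1831^1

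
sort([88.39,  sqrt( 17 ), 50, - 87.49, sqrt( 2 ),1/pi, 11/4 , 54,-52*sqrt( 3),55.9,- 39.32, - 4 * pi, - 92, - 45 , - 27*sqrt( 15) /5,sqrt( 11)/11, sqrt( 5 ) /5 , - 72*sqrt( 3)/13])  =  [ - 92 , - 52*sqrt( 3 ),-87.49 , - 45, - 39.32, - 27*sqrt( 15) /5,- 4*pi, - 72*sqrt(3 )/13 , sqrt( 11)/11 , 1/pi, sqrt( 5) /5, sqrt( 2), 11/4,sqrt( 17 ), 50 , 54, 55.9,  88.39]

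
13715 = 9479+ 4236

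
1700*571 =970700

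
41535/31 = 41535/31 = 1339.84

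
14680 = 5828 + 8852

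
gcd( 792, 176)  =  88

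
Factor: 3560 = 2^3*5^1*89^1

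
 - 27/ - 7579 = 27/7579 = 0.00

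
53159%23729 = 5701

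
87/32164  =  87/32164=0.00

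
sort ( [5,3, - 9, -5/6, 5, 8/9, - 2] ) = [ - 9 ,  -  2, - 5/6,8/9 , 3,5, 5] 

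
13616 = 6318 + 7298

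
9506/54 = 4753/27  =  176.04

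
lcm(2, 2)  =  2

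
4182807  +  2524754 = 6707561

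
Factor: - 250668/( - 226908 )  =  191^( - 1) *211^1= 211/191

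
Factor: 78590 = 2^1*5^1*29^1 * 271^1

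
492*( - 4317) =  - 2123964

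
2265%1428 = 837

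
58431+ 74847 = 133278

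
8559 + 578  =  9137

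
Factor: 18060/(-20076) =-5^1*43^1*239^(-1) = - 215/239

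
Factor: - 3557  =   - 3557^1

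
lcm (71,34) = 2414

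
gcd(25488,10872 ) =72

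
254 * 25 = 6350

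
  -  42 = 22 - 64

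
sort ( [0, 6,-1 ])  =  [ - 1,0, 6 ] 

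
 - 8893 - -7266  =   - 1627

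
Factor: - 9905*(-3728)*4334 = 160036590560= 2^5*5^1*7^1*11^1*197^1*233^1*283^1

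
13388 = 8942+4446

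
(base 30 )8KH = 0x1e89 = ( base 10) 7817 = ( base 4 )1322021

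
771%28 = 15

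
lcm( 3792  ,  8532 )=34128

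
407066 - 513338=-106272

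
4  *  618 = 2472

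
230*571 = 131330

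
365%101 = 62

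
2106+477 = 2583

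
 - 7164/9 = - 796 = - 796.00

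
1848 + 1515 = 3363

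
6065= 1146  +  4919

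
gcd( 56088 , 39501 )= 171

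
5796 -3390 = 2406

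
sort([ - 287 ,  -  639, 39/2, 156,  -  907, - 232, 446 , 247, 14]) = [ - 907, - 639, - 287 ,-232,14 , 39/2, 156, 247, 446]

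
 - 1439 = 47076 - 48515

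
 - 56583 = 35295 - 91878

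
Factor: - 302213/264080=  - 2^( - 4 )*5^( - 1)*3301^( - 1) * 302213^1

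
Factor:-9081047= - 31^1*457^1 * 641^1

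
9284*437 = 4057108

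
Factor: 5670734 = 2^1 * 2835367^1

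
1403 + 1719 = 3122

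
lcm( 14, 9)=126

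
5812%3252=2560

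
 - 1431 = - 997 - 434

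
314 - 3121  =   - 2807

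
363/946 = 33/86=   0.38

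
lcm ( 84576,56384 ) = 169152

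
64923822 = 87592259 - 22668437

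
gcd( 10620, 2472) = 12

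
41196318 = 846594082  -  805397764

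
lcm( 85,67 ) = 5695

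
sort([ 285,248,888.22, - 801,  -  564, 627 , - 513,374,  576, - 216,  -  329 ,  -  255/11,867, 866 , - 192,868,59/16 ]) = [ - 801, - 564, - 513 , -329, - 216, - 192,-255/11,59/16 , 248 , 285,  374 , 576 , 627,866,867, 868, 888.22 ]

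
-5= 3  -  8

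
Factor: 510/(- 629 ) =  - 2^1*3^1*5^1*37^( - 1 ) = -30/37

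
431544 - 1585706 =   -  1154162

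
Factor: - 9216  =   -2^10*3^2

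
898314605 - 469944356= 428370249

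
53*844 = 44732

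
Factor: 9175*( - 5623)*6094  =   - 2^1*5^2*11^1*277^1*367^1* 5623^1 = - 314395706350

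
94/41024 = 47/20512 = 0.00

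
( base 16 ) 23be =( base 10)9150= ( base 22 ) ijk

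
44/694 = 22/347  =  0.06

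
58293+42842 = 101135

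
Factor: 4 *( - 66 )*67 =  - 2^3*3^1*11^1*67^1 = - 17688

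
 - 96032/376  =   - 12004/47  =  -255.40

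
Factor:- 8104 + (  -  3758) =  - 2^1*3^2 * 659^1 = - 11862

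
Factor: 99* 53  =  3^2*11^1*53^1 = 5247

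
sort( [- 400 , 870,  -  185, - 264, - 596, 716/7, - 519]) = [-596,-519, - 400,-264, - 185,716/7,870]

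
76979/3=25659 + 2/3 = 25659.67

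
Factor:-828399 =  - 3^1*11^1*13^1 * 1931^1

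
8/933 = 8/933= 0.01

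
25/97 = 25/97 = 0.26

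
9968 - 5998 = 3970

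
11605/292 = 11605/292=39.74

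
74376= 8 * 9297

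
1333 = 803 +530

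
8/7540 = 2/1885 = 0.00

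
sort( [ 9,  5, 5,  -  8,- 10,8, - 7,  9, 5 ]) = [ - 10, - 8, - 7, 5,  5, 5,8, 9, 9]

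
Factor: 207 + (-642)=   -3^1*5^1*29^1=   -435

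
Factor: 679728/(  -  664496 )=  -  3^1*7^1*17^1*349^(-1 ) = - 357/349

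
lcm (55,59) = 3245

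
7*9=63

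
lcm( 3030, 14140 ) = 42420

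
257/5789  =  257/5789 = 0.04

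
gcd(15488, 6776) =968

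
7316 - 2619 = 4697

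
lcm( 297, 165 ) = 1485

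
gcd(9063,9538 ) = 19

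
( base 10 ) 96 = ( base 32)30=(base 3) 10120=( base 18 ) 56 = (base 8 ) 140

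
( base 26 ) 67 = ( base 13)C7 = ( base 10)163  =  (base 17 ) 9A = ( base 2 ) 10100011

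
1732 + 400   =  2132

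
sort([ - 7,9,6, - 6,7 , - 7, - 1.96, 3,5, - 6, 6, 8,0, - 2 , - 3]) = [ - 7,-7, -6,-6, - 3, - 2, - 1.96, 0,  3,5, 6,6,7,8,9] 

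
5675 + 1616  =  7291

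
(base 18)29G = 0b1100111010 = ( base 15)3a1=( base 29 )se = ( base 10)826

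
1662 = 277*6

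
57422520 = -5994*( - 9580 )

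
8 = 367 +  - 359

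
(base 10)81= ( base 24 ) 39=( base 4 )1101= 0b1010001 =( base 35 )2b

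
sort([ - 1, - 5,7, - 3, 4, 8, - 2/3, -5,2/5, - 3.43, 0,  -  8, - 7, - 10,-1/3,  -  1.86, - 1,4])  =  [  -  10, - 8, - 7,  -  5,  -  5, - 3.43 ,  -  3,-1.86, - 1,-1, - 2/3, - 1/3, 0,  2/5 , 4,4, 7 , 8] 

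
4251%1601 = 1049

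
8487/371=8487/371 = 22.88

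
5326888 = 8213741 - 2886853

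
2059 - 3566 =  - 1507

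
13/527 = 13/527= 0.02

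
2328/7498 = 1164/3749 = 0.31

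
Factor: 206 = 2^1 *103^1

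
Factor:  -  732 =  - 2^2*3^1*61^1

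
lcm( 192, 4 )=192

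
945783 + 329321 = 1275104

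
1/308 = 1/308 =0.00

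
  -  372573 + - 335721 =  - 708294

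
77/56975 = 77/56975 = 0.00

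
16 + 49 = 65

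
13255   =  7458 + 5797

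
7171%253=87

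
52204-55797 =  - 3593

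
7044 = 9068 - 2024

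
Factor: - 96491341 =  - 1873^1*51517^1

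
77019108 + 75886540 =152905648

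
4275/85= 50  +  5/17=50.29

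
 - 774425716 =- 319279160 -455146556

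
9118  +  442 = 9560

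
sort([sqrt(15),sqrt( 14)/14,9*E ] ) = [sqrt(14)/14, sqrt(15),9*E]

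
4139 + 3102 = 7241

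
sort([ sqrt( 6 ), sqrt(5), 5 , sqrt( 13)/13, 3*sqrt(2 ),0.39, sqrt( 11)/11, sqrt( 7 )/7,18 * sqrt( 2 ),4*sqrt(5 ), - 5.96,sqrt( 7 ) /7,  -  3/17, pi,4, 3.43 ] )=[-5.96, - 3/17, sqrt(13) /13, sqrt(11) /11, sqrt(  7 ) /7,  sqrt(7)/7, 0.39,  sqrt( 5 ), sqrt( 6 ), pi, 3.43, 4, 3*sqrt(2),5, 4*sqrt(5 ),  18 * sqrt( 2)] 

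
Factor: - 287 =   -  7^1*41^1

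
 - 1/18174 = - 1/18174= - 0.00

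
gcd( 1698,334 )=2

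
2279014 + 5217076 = 7496090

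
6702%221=72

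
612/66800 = 153/16700 = 0.01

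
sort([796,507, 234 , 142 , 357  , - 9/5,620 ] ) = [-9/5,142,234,357,507, 620,796] 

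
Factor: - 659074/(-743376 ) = 2^( - 3 )*3^(-1 )*13^1*17^( - 1 )*911^( -1)*25349^1 = 329537/371688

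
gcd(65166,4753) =1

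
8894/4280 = 4447/2140 = 2.08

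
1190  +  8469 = 9659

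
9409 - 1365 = 8044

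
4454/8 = 2227/4 = 556.75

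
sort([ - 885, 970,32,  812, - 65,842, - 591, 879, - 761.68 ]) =[-885, - 761.68,-591, - 65, 32,  812, 842,879, 970 ] 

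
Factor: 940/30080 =2^ ( - 5) = 1/32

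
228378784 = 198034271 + 30344513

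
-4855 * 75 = -364125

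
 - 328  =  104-432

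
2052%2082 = 2052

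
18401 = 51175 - 32774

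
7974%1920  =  294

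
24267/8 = 24267/8 = 3033.38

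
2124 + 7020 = 9144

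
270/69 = 3 + 21/23=3.91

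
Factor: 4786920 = 2^3 * 3^2*5^1*13297^1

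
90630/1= 90630 = 90630.00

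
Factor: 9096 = 2^3*3^1 * 379^1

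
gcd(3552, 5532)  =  12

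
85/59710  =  17/11942 =0.00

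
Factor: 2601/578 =9/2 = 2^( - 1)*3^2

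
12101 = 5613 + 6488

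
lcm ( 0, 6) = 0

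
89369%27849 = 5822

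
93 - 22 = 71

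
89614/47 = 1906+32/47=1906.68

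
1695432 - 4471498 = -2776066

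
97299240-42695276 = 54603964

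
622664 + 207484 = 830148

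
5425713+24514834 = 29940547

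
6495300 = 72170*90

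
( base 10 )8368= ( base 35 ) 6t3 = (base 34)784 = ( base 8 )20260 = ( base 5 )231433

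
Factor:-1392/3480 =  - 2/5=- 2^1*5^ ( - 1 )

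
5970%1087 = 535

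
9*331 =2979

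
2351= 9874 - 7523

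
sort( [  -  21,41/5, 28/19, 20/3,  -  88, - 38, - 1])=[ - 88, -38, - 21,- 1,28/19,  20/3, 41/5 ] 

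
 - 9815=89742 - 99557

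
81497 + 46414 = 127911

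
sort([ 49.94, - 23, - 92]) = [ - 92, - 23 , 49.94]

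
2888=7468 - 4580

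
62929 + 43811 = 106740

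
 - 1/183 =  - 1/183 = - 0.01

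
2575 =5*515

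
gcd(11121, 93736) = 1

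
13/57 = 13/57= 0.23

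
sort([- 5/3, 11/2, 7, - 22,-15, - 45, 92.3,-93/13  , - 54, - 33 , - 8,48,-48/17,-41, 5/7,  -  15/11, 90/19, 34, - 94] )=[-94, - 54,-45,-41, - 33,-22,-15,-8, - 93/13, - 48/17, - 5/3, - 15/11 , 5/7, 90/19, 11/2 , 7, 34, 48, 92.3]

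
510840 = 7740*66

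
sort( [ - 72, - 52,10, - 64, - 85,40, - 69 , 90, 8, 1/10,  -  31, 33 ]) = [ - 85, - 72, - 69,  -  64, - 52, - 31, 1/10,8,10, 33 , 40, 90] 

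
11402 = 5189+6213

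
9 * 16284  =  146556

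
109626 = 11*9966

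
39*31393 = 1224327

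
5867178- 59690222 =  - 53823044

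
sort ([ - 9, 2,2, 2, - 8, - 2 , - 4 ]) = [ - 9, - 8, - 4,-2,2,2, 2 ]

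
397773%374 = 211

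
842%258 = 68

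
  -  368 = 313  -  681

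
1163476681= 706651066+456825615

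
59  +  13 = 72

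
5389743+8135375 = 13525118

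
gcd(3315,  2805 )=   255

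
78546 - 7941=70605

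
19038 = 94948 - 75910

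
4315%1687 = 941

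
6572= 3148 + 3424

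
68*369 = 25092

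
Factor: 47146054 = 2^1*29^1 * 479^1*1697^1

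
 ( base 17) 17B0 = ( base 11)5396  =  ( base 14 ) 284b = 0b1101111010011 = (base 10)7123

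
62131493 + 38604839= 100736332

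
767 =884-117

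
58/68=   29/34 = 0.85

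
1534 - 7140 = -5606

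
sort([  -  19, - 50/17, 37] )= [ - 19, - 50/17,  37] 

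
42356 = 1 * 42356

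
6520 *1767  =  11520840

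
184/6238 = 92/3119 = 0.03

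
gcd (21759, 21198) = 3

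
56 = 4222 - 4166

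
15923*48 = 764304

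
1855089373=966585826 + 888503547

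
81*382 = 30942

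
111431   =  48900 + 62531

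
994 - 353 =641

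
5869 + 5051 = 10920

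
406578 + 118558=525136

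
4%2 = 0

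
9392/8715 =1 + 677/8715 = 1.08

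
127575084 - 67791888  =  59783196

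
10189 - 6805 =3384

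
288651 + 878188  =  1166839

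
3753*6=22518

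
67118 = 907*74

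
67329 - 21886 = 45443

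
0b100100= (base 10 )36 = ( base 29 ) 17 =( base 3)1100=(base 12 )30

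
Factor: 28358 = 2^1*11^1 * 1289^1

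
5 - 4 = 1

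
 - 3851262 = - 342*11261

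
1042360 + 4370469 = 5412829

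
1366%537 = 292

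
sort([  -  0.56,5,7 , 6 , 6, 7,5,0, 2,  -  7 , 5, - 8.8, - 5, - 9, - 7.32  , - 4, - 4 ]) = [ - 9, - 8.8, - 7.32, - 7, - 5,-4, - 4, - 0.56, 0, 2,5,  5,5,6,6,7,7]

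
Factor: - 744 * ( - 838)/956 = 155868/239 = 2^2*3^1*31^1*239^( - 1)*419^1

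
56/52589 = 56/52589 = 0.00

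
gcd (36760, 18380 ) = 18380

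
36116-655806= -619690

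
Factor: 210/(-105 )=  - 2 =-  2^1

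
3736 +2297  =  6033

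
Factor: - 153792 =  - 2^6*3^3*89^1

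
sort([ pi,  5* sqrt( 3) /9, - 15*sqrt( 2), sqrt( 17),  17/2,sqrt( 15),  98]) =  [  -  15*sqrt(2), 5*sqrt(3) /9,  pi, sqrt(15), sqrt( 17 ), 17/2 , 98 ]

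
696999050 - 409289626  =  287709424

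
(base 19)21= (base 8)47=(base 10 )39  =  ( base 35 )14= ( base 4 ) 213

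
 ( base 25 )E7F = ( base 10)8940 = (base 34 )7OW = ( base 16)22ec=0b10001011101100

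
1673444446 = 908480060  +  764964386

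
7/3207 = 7/3207 = 0.00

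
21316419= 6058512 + 15257907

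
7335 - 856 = 6479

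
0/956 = 0 = 0.00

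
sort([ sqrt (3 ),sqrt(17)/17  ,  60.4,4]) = [ sqrt( 17) /17, sqrt( 3)  ,  4,60.4 ] 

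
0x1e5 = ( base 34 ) E9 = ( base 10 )485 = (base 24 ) k5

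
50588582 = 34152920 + 16435662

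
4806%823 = 691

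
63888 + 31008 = 94896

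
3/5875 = 3/5875 =0.00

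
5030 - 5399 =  - 369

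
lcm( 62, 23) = 1426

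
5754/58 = 2877/29 = 99.21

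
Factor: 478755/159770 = 95751/31954 = 2^( - 1 )*3^2  *13^(-1 )*1229^( - 1 )*10639^1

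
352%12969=352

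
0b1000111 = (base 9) 78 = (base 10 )71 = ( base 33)25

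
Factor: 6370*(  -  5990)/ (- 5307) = 2^2  *  3^ ( - 1)*5^2*7^2*13^1 * 29^(-1)*61^( - 1 ) * 599^1 = 38156300/5307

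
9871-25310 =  - 15439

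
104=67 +37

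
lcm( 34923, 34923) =34923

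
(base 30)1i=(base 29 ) 1j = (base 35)1D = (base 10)48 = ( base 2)110000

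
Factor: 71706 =2^1*3^1*17^1 * 19^1* 37^1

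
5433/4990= 1+443/4990 = 1.09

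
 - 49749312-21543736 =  - 71293048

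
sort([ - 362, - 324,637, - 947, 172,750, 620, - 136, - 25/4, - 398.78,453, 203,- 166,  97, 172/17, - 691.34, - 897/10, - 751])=[ - 947, - 751, - 691.34,-398.78, - 362, - 324, - 166, - 136, - 897/10,-25/4, 172/17,97, 172,203, 453,620, 637, 750 ] 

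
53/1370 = 53/1370= 0.04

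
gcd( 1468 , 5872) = 1468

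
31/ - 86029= - 31/86029 = - 0.00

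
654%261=132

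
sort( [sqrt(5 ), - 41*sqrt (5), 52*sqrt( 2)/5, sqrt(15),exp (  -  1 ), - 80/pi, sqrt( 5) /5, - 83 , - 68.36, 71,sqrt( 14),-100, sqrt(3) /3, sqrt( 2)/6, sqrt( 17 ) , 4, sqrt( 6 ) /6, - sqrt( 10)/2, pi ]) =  [ - 100, - 41*sqrt( 5), - 83 , -68.36,- 80/pi, - sqrt( 10 )/2, sqrt(2) /6 , exp( - 1), sqrt( 6)/6, sqrt( 5 )/5,sqrt (3 )/3, sqrt( 5),pi , sqrt( 14), sqrt( 15 ), 4,sqrt( 17 ),52*sqrt( 2)/5,  71 ] 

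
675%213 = 36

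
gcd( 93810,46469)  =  1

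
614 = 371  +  243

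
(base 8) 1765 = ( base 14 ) 525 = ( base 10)1013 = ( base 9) 1345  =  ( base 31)11l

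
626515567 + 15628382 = 642143949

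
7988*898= 7173224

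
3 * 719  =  2157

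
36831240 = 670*54972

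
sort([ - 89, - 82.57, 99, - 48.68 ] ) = [ - 89, - 82.57,  -  48.68,99 ] 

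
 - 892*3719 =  - 3317348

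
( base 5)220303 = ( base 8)16632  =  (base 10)7578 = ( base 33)6VL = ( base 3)101101200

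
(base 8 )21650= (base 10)9128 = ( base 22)IIK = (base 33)8CK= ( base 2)10001110101000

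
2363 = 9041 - 6678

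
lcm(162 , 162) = 162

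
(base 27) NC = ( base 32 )jp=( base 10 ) 633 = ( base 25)108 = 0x279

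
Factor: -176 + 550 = 2^1*11^1*17^1 = 374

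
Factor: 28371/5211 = 49/9=3^( - 2)*7^2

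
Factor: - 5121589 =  - 11^1*467^1*997^1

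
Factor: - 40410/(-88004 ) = 45/98 = 2^ ( - 1 )* 3^2*5^1 * 7^ ( - 2) 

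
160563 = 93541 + 67022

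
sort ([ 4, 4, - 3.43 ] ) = [-3.43,4,4 ]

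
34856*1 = 34856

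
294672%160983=133689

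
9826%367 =284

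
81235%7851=2725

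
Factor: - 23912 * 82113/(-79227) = 654495352/26409= 2^3*3^( - 1)*  7^2*61^1*101^1*271^1*8803^( - 1)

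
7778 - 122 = 7656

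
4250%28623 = 4250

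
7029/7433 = 7029/7433 = 0.95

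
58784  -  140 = 58644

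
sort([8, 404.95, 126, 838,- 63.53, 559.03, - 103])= [-103,-63.53,8, 126, 404.95, 559.03, 838]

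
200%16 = 8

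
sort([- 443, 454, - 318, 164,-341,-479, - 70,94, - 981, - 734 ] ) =[- 981 ,-734, - 479,  -  443,-341, - 318,  -  70,  94  ,  164,454]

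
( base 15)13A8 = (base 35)3F8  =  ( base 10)4208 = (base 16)1070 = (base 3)12202212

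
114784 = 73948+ 40836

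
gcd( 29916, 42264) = 36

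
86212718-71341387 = 14871331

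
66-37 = 29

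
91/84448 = 1/928 = 0.00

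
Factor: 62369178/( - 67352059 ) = - 2^1*3^1*43^1*103^1*2347^1 * 67352059^(- 1 ) 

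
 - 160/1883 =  - 1 + 1723/1883 = - 0.08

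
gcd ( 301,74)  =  1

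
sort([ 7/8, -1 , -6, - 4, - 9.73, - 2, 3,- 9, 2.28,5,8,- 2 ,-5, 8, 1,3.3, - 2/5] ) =[-9.73,-9, - 6, - 5, - 4, - 2,-2, - 1,-2/5,7/8, 1, 2.28, 3, 3.3,5, 8,8 ] 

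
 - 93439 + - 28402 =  - 121841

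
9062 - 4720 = 4342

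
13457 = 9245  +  4212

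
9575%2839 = 1058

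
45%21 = 3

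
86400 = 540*160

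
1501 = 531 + 970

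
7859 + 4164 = 12023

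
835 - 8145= - 7310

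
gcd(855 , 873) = 9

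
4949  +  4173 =9122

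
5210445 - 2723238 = 2487207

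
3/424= 3/424 = 0.01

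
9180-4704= 4476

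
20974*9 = 188766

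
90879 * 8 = 727032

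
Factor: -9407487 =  - 3^1*  1103^1*2843^1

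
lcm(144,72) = 144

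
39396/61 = 39396/61  =  645.84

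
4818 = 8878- 4060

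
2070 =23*90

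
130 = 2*65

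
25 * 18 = 450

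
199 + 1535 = 1734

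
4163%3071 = 1092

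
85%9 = 4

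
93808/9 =93808/9 = 10423.11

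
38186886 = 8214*4649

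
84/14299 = 84/14299 = 0.01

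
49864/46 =1084 = 1084.00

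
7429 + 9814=17243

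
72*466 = 33552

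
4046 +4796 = 8842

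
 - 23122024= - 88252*262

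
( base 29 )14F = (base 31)10b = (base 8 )1714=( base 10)972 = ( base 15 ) 44c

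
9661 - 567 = 9094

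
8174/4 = 2043 + 1/2=2043.50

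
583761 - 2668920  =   - 2085159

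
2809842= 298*9429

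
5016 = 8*627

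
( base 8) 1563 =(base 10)883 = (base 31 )sf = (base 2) 1101110011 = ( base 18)2d1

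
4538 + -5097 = -559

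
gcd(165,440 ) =55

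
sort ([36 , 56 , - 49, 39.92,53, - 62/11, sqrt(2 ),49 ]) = [ - 49, - 62/11,sqrt( 2), 36, 39.92,49,53,56 ] 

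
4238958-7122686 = - 2883728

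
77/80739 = 77/80739 = 0.00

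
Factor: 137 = 137^1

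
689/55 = 689/55= 12.53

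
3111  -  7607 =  - 4496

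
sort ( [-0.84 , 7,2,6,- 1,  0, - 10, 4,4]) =[ - 10, - 1, - 0.84, 0,2 , 4,  4,6, 7]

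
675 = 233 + 442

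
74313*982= 72975366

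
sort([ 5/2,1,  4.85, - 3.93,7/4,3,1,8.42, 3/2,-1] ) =[-3.93, - 1, 1,1,3/2,7/4, 5/2,3, 4.85, 8.42 ] 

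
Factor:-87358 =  - 2^1 *31^1*1409^1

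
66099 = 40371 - - 25728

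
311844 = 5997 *52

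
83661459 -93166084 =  - 9504625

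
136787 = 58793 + 77994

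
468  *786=367848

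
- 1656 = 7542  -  9198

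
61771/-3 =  - 20591+2/3  =  -20590.33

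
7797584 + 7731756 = 15529340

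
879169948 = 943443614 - 64273666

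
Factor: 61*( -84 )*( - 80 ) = 2^6 * 3^1*5^1 * 7^1*61^1 = 409920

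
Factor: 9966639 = 3^1*3322213^1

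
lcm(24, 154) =1848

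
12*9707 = 116484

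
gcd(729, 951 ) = 3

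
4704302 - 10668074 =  - 5963772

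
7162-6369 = 793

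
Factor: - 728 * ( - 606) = 2^4*3^1*7^1*13^1*101^1 = 441168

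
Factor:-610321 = -367^1*1663^1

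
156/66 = 2  +  4/11=2.36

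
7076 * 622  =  4401272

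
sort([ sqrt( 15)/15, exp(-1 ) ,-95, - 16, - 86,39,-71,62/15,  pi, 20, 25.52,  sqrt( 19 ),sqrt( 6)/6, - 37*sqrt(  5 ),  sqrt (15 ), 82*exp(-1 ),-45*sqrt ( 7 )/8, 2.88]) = [-95, - 86, - 37*sqrt (5 ), - 71, - 16,-45*sqrt(  7)/8,sqrt( 15 ) /15, exp( - 1) , sqrt ( 6)/6,2.88, pi, sqrt( 15), 62/15, sqrt( 19), 20, 25.52, 82*exp( - 1 ), 39]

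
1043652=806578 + 237074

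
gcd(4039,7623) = 7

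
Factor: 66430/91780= 511/706 = 2^( - 1 ) * 7^1 * 73^1*353^(-1)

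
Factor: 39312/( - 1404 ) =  - 28 = - 2^2 * 7^1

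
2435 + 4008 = 6443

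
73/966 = 73/966=0.08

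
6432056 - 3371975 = 3060081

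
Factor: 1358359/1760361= 3^( - 1)*586787^( - 1)*1358359^1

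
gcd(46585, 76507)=1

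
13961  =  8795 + 5166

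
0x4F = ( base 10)79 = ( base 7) 142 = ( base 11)72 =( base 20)3J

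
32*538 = 17216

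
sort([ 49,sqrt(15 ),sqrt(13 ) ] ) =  [ sqrt( 13 ),sqrt(15 ), 49]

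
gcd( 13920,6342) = 6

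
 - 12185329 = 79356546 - 91541875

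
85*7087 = 602395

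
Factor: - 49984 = - 2^6*11^1*71^1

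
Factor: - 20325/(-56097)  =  25/69 = 3^ ( - 1)*5^2*23^ (- 1 )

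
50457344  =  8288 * 6088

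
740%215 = 95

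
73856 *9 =664704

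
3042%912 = 306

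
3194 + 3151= 6345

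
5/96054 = 5/96054 = 0.00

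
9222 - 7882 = 1340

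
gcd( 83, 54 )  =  1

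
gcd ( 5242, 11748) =2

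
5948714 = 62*95947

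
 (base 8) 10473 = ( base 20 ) b0b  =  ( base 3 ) 20001101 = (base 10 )4411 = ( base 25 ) 71B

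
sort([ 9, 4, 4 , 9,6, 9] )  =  [4, 4,6, 9, 9,  9]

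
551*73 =40223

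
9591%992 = 663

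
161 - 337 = -176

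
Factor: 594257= 37^1*16061^1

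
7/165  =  7/165 = 0.04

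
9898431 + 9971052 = 19869483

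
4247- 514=3733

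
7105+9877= 16982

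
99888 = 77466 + 22422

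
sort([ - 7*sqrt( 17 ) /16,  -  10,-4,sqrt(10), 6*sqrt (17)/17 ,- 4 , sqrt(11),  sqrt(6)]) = [ - 10,-4, - 4, - 7*sqrt(  17)/16, 6*sqrt(17)/17  ,  sqrt(6 ), sqrt (10),sqrt(11 ) ]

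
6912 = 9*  768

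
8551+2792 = 11343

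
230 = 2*115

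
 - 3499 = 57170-60669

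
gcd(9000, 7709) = 1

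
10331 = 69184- 58853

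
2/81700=1/40850 = 0.00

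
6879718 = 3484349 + 3395369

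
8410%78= 64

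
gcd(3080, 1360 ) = 40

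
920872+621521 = 1542393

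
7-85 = - 78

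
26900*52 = 1398800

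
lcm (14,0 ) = 0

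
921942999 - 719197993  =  202745006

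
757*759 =574563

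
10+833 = 843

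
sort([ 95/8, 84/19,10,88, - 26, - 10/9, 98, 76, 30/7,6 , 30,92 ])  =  [ - 26 , - 10/9,30/7, 84/19,  6, 10,95/8,  30, 76,88, 92 , 98]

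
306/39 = 102/13 = 7.85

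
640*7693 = 4923520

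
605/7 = 605/7=86.43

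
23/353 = 23/353 = 0.07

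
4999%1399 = 802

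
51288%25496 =296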